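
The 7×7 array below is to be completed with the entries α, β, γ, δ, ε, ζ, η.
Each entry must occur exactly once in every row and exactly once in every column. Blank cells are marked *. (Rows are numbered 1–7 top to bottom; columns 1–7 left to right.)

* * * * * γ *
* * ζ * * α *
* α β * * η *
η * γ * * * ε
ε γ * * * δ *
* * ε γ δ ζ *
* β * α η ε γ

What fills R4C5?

α

Row 4, column 6: row 4 has {γ, ε, η} and column 6 has {α, γ, δ, ε, ζ, η}, leaving only β.
Row 6, column 2: row 6 has {γ, δ, ε, ζ} and column 2 has {α, β, γ}, leaving only η.
Row 7, column 3: row 7 has {α, β, γ, ε, η} and column 3 has {β, γ, ε, ζ}, leaving only δ.
Row 7, column 1: row 7 has {α, β, γ, δ, ε, η} and column 1 has {ε, η}, leaving only ζ.
Row 4, column 5 is narrowed to {α, ζ}.
If it were ζ, then row 4, column 4 would be left with no valid symbol.
So row 4, column 5 must be α.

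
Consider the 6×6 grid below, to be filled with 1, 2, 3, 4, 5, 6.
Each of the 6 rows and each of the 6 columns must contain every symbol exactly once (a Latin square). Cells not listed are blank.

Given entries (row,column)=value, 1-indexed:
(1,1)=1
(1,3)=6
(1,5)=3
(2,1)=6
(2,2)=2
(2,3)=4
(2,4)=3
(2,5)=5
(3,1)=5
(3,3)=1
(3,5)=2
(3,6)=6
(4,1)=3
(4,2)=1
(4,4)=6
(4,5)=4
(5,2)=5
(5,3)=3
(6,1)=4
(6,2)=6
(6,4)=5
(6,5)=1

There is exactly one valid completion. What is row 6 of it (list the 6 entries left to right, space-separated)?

4 6 2 5 1 3

Row 6, column 3: row 6 has {1, 4, 5, 6} and column 3 has {1, 3, 4, 6}, leaving only 2.
Row 6, column 6: row 6 has {1, 2, 4, 5, 6} and column 6 has {6}, leaving only 3.
So row 6 reads: 4 6 2 5 1 3.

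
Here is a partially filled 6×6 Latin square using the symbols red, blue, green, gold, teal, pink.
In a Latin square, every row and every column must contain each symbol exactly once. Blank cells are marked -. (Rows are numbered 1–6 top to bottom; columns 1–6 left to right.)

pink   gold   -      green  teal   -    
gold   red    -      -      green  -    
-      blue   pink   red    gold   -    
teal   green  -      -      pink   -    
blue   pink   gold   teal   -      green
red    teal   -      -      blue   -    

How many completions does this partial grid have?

3

Row 1, column 3: eliminating its row and column leaves {red, blue}.
Row 1, column 6: eliminating its row and column leaves {red, blue}.
Row 2, column 3: eliminating its row and column leaves {blue, teal}.
Row 2, column 4: eliminating its row and column leaves {blue, pink}.
Row 2, column 6: eliminating its row and column leaves {blue, teal, pink}.
Row 3, column 1: eliminating its row and column leaves {green}.
Row 3, column 6: eliminating its row and column leaves {teal}.
Row 4, column 3: eliminating its row and column leaves {red, blue}.
Row 4, column 4: eliminating its row and column leaves {blue, gold}.
Row 4, column 6: eliminating its row and column leaves {red, blue, gold}.
Row 5, column 5: eliminating its row and column leaves {red}.
Row 6, column 3: eliminating its row and column leaves {green}.
Row 6, column 4: eliminating its row and column leaves {gold, pink}.
Row 6, column 6: eliminating its row and column leaves {gold, pink}.
Enumerating the assignments across these blanks that avoid any row or column repeat gives 3 completions.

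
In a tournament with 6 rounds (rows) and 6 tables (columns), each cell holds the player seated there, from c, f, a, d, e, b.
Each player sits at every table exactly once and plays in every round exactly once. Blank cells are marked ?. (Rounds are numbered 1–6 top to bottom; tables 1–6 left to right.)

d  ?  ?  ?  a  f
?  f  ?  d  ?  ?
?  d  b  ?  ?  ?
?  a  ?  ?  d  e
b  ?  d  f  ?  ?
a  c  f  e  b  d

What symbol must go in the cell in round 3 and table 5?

f

Round 4, table 3: round 4 has {a, d, e} and table 3 has {f, d, b}, leaving only c.
Round 1, table 3: round 1 has {f, a, d} and table 3 has {c, f, d, b}, leaving only e.
Round 1, table 2: round 1 has {f, a, d, e} and table 2 has {c, f, a, d}, leaving only b.
Round 1, table 4: round 1 has {f, a, d, e, b} and table 4 has {f, d, e}, leaving only c.
Round 2, table 3: round 2 has {f, d} and table 3 has {c, f, d, e, b}, leaving only a.
Round 3, table 4: round 3 has {d, b} and table 4 has {c, f, d, e}, leaving only a.
Round 3, table 6: round 3 has {a, d, b} and table 6 has {f, d, e}, leaving only c.
Round 2, table 6: round 2 has {f, a, d} and table 6 has {c, f, d, e}, leaving only b.
Round 4, table 1: round 4 has {c, a, d, e} and table 1 has {a, d, b}, leaving only f.
Round 3, table 1: round 3 has {c, a, d, b} and table 1 has {f, a, d, b}, leaving only e.
Round 3 already has {c, a, d, e, b} and table 5 already has {a, d, b}, so round 3, table 5 must be f.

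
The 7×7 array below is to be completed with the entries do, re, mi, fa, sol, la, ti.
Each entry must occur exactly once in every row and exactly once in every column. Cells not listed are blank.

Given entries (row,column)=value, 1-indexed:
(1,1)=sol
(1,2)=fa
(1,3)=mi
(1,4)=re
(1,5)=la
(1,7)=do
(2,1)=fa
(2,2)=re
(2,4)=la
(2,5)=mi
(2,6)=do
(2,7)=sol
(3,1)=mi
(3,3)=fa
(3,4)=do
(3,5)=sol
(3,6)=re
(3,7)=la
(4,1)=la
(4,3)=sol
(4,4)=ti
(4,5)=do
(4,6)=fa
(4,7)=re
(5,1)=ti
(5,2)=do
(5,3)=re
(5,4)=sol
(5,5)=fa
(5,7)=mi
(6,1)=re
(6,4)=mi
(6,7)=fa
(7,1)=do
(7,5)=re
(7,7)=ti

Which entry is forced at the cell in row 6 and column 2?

la

Row 1, column 6: row 1 has {do, re, mi, fa, sol, la} and column 6 has {do, re, fa}, leaving only ti.
Row 2, column 3: row 2 has {do, re, mi, fa, sol, la} and column 3 has {re, mi, fa, sol}, leaving only ti.
Row 3, column 2: row 3 has {do, re, mi, fa, sol, la} and column 2 has {do, re, fa}, leaving only ti.
Row 4, column 2: row 4 has {do, re, fa, sol, la, ti} and column 2 has {do, re, fa, ti}, leaving only mi.
Row 5, column 6: row 5 has {do, re, mi, fa, sol, ti} and column 6 has {do, re, fa, ti}, leaving only la.
Row 6, column 5: row 6 has {re, mi, fa} and column 5 has {do, re, mi, fa, sol, la}, leaving only ti.
Row 6, column 6: row 6 has {re, mi, fa, ti} and column 6 has {do, re, fa, la, ti}, leaving only sol.
Row 6 already has {re, mi, fa, sol, ti} and column 2 already has {do, re, mi, fa, ti}, so row 6, column 2 must be la.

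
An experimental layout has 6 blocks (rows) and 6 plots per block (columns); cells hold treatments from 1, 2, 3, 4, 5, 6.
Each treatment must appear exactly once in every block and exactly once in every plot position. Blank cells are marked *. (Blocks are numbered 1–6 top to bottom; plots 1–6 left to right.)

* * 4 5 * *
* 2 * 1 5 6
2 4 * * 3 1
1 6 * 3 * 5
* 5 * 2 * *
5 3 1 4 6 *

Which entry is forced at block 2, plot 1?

4

Block 1, plot 2: block 1 has {4, 5} and plot 2 has {2, 3, 4, 5, 6}, leaving only 1.
Block 1, plot 5: block 1 has {1, 4, 5} and plot 5 has {3, 5, 6}, leaving only 2.
Block 1, plot 6: block 1 has {1, 2, 4, 5} and plot 6 has {1, 5, 6}, leaving only 3.
Block 1, plot 1: block 1 has {1, 2, 3, 4, 5} and plot 1 has {1, 2, 5}, leaving only 6.
Block 2, plot 3: block 2 has {1, 2, 5, 6} and plot 3 has {1, 4}, leaving only 3.
Block 2 already has {1, 2, 3, 5, 6} and plot 1 already has {1, 2, 5, 6}, so block 2, plot 1 must be 4.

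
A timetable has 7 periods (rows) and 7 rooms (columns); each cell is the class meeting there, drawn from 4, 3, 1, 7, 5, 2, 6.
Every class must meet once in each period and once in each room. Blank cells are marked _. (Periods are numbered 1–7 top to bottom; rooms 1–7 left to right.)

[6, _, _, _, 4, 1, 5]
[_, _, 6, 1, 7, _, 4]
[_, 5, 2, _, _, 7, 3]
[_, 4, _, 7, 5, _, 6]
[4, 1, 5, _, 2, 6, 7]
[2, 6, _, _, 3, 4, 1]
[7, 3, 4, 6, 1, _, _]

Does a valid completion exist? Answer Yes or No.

Yes

No period or room among the givens repeats a symbol, and propagating forced cells runs into no contradiction.
One valid completion exists (for instance, 6 7 3 2 4 1 5 / 5 2 6 1 7 3 4 / 1 5 2 4 6 7 3 / 3 4 1 7 5 2 6 / 4 1 5 3 2 6 7 / 2 6 7 5 3 4 1 / 7 3 4 6 1 5 2).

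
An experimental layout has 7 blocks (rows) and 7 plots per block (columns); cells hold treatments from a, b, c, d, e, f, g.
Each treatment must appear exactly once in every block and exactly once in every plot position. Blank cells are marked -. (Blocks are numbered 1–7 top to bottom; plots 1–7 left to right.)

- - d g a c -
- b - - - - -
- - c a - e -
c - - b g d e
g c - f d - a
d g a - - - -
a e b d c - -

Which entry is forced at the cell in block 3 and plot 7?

Block 1, plot 2: block 1 has {a, c, d, g} and plot 2 has {b, c, e, g}, leaving only f.
Block 1, plot 7: block 1 has {a, c, d, f, g} and plot 7 has {a, e}, leaving only b.
Block 1, plot 1: block 1 has {a, b, c, d, f, g} and plot 1 has {a, c, d, g}, leaving only e.
Block 2, plot 1: block 2 has {b} and plot 1 has {a, c, d, e, g}, leaving only f.
Block 2, plot 5: block 2 has {b, f} and plot 5 has {a, c, d, g}, leaving only e.
Block 2, plot 3: block 2 has {b, e, f} and plot 3 has {a, b, c, d}, leaving only g.
Block 2, plot 4: block 2 has {b, e, f, g} and plot 4 has {a, b, d, f, g}, leaving only c.
Block 2, plot 6: block 2 has {b, c, e, f, g} and plot 6 has {c, d, e}, leaving only a.
Block 2, plot 7: block 2 has {a, b, c, e, f, g} and plot 7 has {a, b, e}, leaving only d.
Block 3, plot 1: block 3 has {a, c, e} and plot 1 has {a, c, d, e, f, g}, leaving only b.
Block 3, plot 2: block 3 has {a, b, c, e} and plot 2 has {b, c, e, f, g}, leaving only d.
Block 3, plot 5: block 3 has {a, b, c, d, e} and plot 5 has {a, c, d, e, g}, leaving only f.
Block 3 already has {a, b, c, d, e, f} and plot 7 already has {a, b, d, e}, so block 3, plot 7 must be g.

g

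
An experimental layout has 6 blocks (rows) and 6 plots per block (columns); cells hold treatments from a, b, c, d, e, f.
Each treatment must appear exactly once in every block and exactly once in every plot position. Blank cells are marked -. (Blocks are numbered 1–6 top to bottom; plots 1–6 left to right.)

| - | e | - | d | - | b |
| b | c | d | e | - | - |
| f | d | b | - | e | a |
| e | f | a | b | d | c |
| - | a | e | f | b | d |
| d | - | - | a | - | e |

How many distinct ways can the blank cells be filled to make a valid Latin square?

2

Block 1, plot 1: eliminating its block and plot leaves {a, c}.
Block 1, plot 3: eliminating its block and plot leaves {c, f}.
Block 1, plot 5: eliminating its block and plot leaves {a, c, f}.
Block 2, plot 5: eliminating its block and plot leaves {a, f}.
Block 2, plot 6: eliminating its block and plot leaves {f}.
Block 3, plot 4: eliminating its block and plot leaves {c}.
Block 5, plot 1: eliminating its block and plot leaves {c}.
Block 6, plot 2: eliminating its block and plot leaves {b}.
Block 6, plot 3: eliminating its block and plot leaves {c, f}.
Block 6, plot 5: eliminating its block and plot leaves {c, f}.
Enumerating the assignments across these blanks that avoid any block or plot repeat gives 2 completions.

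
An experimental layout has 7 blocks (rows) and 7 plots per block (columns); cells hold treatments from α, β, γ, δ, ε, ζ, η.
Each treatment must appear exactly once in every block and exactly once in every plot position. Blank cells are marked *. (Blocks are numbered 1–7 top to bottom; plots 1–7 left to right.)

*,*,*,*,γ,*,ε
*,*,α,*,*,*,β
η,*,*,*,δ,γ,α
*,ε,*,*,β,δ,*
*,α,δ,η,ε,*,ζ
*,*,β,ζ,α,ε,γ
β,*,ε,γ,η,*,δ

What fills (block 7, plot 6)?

α

Block 2, plot 5: block 2 has {α, β} and plot 5 has {α, β, γ, δ, ε, η}, leaving only ζ.
Block 2, plot 6: block 2 has {α, β, ζ} and plot 6 has {γ, δ, ε}, leaving only η.
Block 3, plot 3: block 3 has {α, γ, δ, η} and plot 3 has {α, β, δ, ε}, leaving only ζ.
Block 1, plot 3: block 1 has {γ, ε} and plot 3 has {α, β, δ, ε, ζ}, leaving only η.
Block 3, plot 2: block 3 has {α, γ, δ, ζ, η} and plot 2 has {α, ε}, leaving only β.
Block 3, plot 4: block 3 has {α, β, γ, δ, ζ, η} and plot 4 has {γ, ζ, η}, leaving only ε.
Block 2, plot 4: block 2 has {α, β, ζ, η} and plot 4 has {γ, ε, ζ, η}, leaving only δ.
Block 2, plot 2: block 2 has {α, β, δ, ζ, η} and plot 2 has {α, β, ε}, leaving only γ.
Block 2, plot 1: block 2 has {α, β, γ, δ, ζ, η} and plot 1 has {β, η}, leaving only ε.
Block 4, plot 3: block 4 has {β, δ, ε} and plot 3 has {α, β, δ, ε, ζ, η}, leaving only γ.
Block 4, plot 4: block 4 has {β, γ, δ, ε} and plot 4 has {γ, δ, ε, ζ, η}, leaving only α.
Block 1, plot 4: block 1 has {γ, ε, η} and plot 4 has {α, γ, δ, ε, ζ, η}, leaving only β.
Block 4, plot 1: block 4 has {α, β, γ, δ, ε} and plot 1 has {β, ε, η}, leaving only ζ.
Block 4, plot 7: block 4 has {α, β, γ, δ, ε, ζ} and plot 7 has {α, β, γ, δ, ε, ζ}, leaving only η.
Block 5, plot 1: block 5 has {α, δ, ε, ζ, η} and plot 1 has {β, ε, ζ, η}, leaving only γ.
Block 5, plot 6: block 5 has {α, γ, δ, ε, ζ, η} and plot 6 has {γ, δ, ε, η}, leaving only β.
Block 6, plot 1: block 6 has {α, β, γ, ε, ζ} and plot 1 has {β, γ, ε, ζ, η}, leaving only δ.
Block 1, plot 1: block 1 has {β, γ, ε, η} and plot 1 has {β, γ, δ, ε, ζ, η}, leaving only α.
Block 1, plot 6: block 1 has {α, β, γ, ε, η} and plot 6 has {β, γ, δ, ε, η}, leaving only ζ.
Block 7 already has {β, γ, δ, ε, η} and plot 6 already has {β, γ, δ, ε, ζ, η}, so block 7, plot 6 must be α.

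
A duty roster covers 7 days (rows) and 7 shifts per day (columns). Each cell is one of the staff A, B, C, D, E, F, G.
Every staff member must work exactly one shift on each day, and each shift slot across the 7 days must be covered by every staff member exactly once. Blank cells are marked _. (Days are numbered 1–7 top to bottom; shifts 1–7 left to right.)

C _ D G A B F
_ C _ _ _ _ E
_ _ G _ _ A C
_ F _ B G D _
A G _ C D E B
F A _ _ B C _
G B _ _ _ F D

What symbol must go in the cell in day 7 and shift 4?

Day 1, shift 2: day 1 has {A, B, C, D, F, G} and shift 2 has {A, B, C, F, G}, leaving only E.
Day 2, shift 5: day 2 has {C, E} and shift 5 has {A, B, D, G}, leaving only F.
Day 2, shift 6: day 2 has {C, E, F} and shift 6 has {A, B, C, D, E, F}, leaving only G.
Day 3, shift 2: day 3 has {A, C, G} and shift 2 has {A, B, C, E, F, G}, leaving only D.
Day 3, shift 5: day 3 has {A, C, D, G} and shift 5 has {A, B, D, F, G}, leaving only E.
Day 3, shift 1: day 3 has {A, C, D, E, G} and shift 1 has {A, C, F, G}, leaving only B.
Day 2, shift 1: day 2 has {C, E, F, G} and shift 1 has {A, B, C, F, G}, leaving only D.
Day 2, shift 4: day 2 has {C, D, E, F, G} and shift 4 has {B, C, G}, leaving only A.
Day 7 already has {B, D, F, G} and shift 4 already has {A, B, C, G}, so day 7, shift 4 must be E.

E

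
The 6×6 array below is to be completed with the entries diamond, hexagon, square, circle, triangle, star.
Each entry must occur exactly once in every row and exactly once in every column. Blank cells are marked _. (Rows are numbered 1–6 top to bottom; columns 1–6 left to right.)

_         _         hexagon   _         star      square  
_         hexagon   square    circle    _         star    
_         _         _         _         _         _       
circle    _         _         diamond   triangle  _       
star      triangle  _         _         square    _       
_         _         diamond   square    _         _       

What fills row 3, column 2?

diamond

Row 1, column 4: row 1 has {hexagon, square, star} and column 4 has {diamond, square, circle}, leaving only triangle.
Row 1, column 1: row 1 has {hexagon, square, triangle, star} and column 1 has {circle, star}, leaving only diamond.
Row 1, column 2: row 1 has {diamond, hexagon, square, triangle, star} and column 2 has {hexagon, triangle}, leaving only circle.
Row 2, column 1: row 2 has {hexagon, square, circle, star} and column 1 has {diamond, circle, star}, leaving only triangle.
Row 2, column 5: row 2 has {hexagon, square, circle, triangle, star} and column 5 has {square, triangle, star}, leaving only diamond.
Row 4, column 3: row 4 has {diamond, circle, triangle} and column 3 has {diamond, hexagon, square}, leaving only star.
Row 4, column 2: row 4 has {diamond, circle, triangle, star} and column 2 has {hexagon, circle, triangle}, leaving only square.
Row 4, column 6: row 4 has {diamond, square, circle, triangle, star} and column 6 has {square, star}, leaving only hexagon.
Row 5, column 3: row 5 has {square, triangle, star} and column 3 has {diamond, hexagon, square, star}, leaving only circle.
Row 3, column 3: row 3 has {} and column 3 has {diamond, hexagon, square, circle, star}, leaving only triangle.
Row 5, column 4: row 5 has {square, circle, triangle, star} and column 4 has {diamond, square, circle, triangle}, leaving only hexagon.
Row 3, column 4: row 3 has {triangle} and column 4 has {diamond, hexagon, square, circle, triangle}, leaving only star.
Row 3 already has {triangle, star} and column 2 already has {hexagon, square, circle, triangle}, so row 3, column 2 must be diamond.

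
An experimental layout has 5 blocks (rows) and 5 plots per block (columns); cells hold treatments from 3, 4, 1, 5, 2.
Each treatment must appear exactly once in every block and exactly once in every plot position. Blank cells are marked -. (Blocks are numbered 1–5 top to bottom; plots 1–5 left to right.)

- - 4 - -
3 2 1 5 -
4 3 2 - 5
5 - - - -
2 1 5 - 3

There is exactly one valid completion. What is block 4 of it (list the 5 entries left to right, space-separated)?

5 4 3 2 1

Block 4, plot 2: block 4 has {5} and plot 2 has {3, 1, 2}, leaving only 4.
Block 4, plot 3: block 4 has {4, 5} and plot 3 has {4, 1, 5, 2}, leaving only 3.
Block 1, plot 1: block 1 has {4} and plot 1 has {3, 4, 5, 2}, leaving only 1.
Block 1, plot 2: block 1 has {4, 1} and plot 2 has {3, 4, 1, 2}, leaving only 5.
Block 1, plot 5: block 1 has {4, 1, 5} and plot 5 has {3, 5}, leaving only 2.
Block 4, plot 5: block 4 has {3, 4, 5} and plot 5 has {3, 5, 2}, leaving only 1.
Block 4, plot 4: block 4 has {3, 4, 1, 5} and plot 4 has {5}, leaving only 2.
So block 4 reads: 5 4 3 2 1.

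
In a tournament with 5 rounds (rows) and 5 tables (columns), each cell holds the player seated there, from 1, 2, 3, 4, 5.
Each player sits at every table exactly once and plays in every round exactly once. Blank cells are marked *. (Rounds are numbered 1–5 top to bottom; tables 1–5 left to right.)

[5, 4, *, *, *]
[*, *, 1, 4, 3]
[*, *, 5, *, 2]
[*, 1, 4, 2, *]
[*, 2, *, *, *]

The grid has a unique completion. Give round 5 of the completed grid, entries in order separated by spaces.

Round 5, table 3: round 5 has {2} and table 3 has {1, 4, 5}, leaving only 3.
Round 1, table 3: round 1 has {4, 5} and table 3 has {1, 3, 4, 5}, leaving only 2.
Round 1, table 5: round 1 has {2, 4, 5} and table 5 has {2, 3}, leaving only 1.
Round 1, table 4: round 1 has {1, 2, 4, 5} and table 4 has {2, 4}, leaving only 3.
Round 2, table 1: round 2 has {1, 3, 4} and table 1 has {5}, leaving only 2.
Round 2, table 2: round 2 has {1, 2, 3, 4} and table 2 has {1, 2, 4}, leaving only 5.
Round 3, table 2: round 3 has {2, 5} and table 2 has {1, 2, 4, 5}, leaving only 3.
Round 3, table 4: round 3 has {2, 3, 5} and table 4 has {2, 3, 4}, leaving only 1.
Round 5, table 4: round 5 has {2, 3} and table 4 has {1, 2, 3, 4}, leaving only 5.
Round 5, table 5: round 5 has {2, 3, 5} and table 5 has {1, 2, 3}, leaving only 4.
Round 5, table 1: round 5 has {2, 3, 4, 5} and table 1 has {2, 5}, leaving only 1.
So round 5 reads: 1 2 3 5 4.

1 2 3 5 4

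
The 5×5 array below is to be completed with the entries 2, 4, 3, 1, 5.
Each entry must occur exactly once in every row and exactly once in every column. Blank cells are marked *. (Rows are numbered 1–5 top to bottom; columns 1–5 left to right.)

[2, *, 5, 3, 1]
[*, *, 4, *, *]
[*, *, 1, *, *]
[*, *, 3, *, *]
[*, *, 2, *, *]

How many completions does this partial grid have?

Row 1, column 2: eliminating its row and column leaves {4}.
Row 2, column 1: eliminating its row and column leaves {3, 1, 5}.
Row 2, column 2: eliminating its row and column leaves {2, 3, 1, 5}.
Row 2, column 4: eliminating its row and column leaves {2, 1, 5}.
Row 2, column 5: eliminating its row and column leaves {2, 3, 5}.
Row 3, column 1: eliminating its row and column leaves {4, 3, 5}.
Row 3, column 2: eliminating its row and column leaves {2, 4, 3, 5}.
Row 3, column 4: eliminating its row and column leaves {2, 4, 5}.
Row 3, column 5: eliminating its row and column leaves {2, 4, 3, 5}.
Row 4, column 1: eliminating its row and column leaves {4, 1, 5}.
Row 4, column 2: eliminating its row and column leaves {2, 4, 1, 5}.
Row 4, column 4: eliminating its row and column leaves {2, 4, 1, 5}.
Row 4, column 5: eliminating its row and column leaves {2, 4, 5}.
Row 5, column 1: eliminating its row and column leaves {4, 3, 1, 5}.
Row 5, column 2: eliminating its row and column leaves {4, 3, 1, 5}.
Row 5, column 4: eliminating its row and column leaves {4, 1, 5}.
Row 5, column 5: eliminating its row and column leaves {4, 3, 5}.
Enumerating the assignments across these blanks that avoid any row or column repeat gives 56 completions.

56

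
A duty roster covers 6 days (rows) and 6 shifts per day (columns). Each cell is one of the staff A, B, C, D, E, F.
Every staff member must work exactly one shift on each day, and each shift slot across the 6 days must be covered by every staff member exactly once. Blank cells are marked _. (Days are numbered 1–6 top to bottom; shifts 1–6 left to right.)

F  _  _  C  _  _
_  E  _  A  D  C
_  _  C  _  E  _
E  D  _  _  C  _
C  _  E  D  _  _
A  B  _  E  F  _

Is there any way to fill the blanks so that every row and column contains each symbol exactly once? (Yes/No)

No

Day 1, shift 2: day 1 has {C, F} and shift 2 has {B, D, E}, so it must be A.
Day 1, shift 5: day 1 has {A, C, F} and shift 5 has {C, D, E, F}, so it must be B.
Day 1, shift 3: day 1 has {A, B, C, F} and shift 3 has {C, E}, so it must be D.
Now day 6, shift 3: day 6 together with shift 3 already contain {A, B, C, D, E, F} — every symbol — so nothing can go there. The grid has no valid completion.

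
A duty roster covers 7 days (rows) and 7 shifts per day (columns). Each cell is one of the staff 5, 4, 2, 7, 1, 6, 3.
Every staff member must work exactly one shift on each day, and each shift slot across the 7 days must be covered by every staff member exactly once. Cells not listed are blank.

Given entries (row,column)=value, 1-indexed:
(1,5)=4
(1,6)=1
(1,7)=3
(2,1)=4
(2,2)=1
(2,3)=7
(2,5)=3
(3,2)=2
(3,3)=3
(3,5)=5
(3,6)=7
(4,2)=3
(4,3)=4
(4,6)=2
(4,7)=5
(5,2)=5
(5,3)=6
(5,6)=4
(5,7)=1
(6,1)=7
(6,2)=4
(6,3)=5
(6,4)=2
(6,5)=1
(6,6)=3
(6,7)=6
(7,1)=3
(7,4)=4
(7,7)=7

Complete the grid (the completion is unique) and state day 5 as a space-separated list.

Day 5, shift 1: day 5 has {5, 4, 1, 6} and shift 1 has {4, 7, 3}, leaving only 2.
Day 5, shift 5: day 5 has {5, 4, 2, 1, 6} and shift 5 has {5, 4, 1, 3}, leaving only 7.
Day 5, shift 4: day 5 has {5, 4, 2, 7, 1, 6} and shift 4 has {4, 2}, leaving only 3.
So day 5 reads: 2 5 6 3 7 4 1.

2 5 6 3 7 4 1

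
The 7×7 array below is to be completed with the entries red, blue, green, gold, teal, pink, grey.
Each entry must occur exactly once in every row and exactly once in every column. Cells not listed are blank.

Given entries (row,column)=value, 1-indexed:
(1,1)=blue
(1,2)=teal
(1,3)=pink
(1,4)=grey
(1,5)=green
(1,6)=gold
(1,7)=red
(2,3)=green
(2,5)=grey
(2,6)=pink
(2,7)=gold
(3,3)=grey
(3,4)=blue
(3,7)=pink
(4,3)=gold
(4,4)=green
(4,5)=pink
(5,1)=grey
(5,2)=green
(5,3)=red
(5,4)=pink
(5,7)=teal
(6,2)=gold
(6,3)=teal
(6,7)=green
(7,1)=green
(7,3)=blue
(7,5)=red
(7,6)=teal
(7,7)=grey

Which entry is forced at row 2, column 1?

Row 3, column 2: row 3 has {blue, pink, grey} and column 2 has {green, gold, teal}, leaving only red.
Row 2, column 2: row 2 has {green, gold, pink, grey} and column 2 has {red, green, gold, teal}, leaving only blue.
Row 3, column 6: row 3 has {red, blue, pink, grey} and column 6 has {gold, teal, pink}, leaving only green.
Row 4, column 2: row 4 has {green, gold, pink} and column 2 has {red, blue, green, gold, teal}, leaving only grey.
Row 4, column 7: row 4 has {green, gold, pink, grey} and column 7 has {red, green, gold, teal, pink, grey}, leaving only blue.
Row 4, column 6: row 4 has {blue, green, gold, pink, grey} and column 6 has {green, gold, teal, pink}, leaving only red.
Row 4, column 1: row 4 has {red, blue, green, gold, pink, grey} and column 1 has {blue, green, grey}, leaving only teal.
Row 2 already has {blue, green, gold, pink, grey} and column 1 already has {blue, green, teal, grey}, so row 2, column 1 must be red.

red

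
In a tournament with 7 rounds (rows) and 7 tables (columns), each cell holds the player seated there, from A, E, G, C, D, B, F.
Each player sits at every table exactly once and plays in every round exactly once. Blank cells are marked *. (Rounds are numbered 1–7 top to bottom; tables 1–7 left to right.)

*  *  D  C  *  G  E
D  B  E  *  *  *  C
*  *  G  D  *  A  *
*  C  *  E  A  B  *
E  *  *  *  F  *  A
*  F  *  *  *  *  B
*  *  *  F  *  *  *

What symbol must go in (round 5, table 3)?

C

Round 1, table 2: round 1 has {E, G, C, D} and table 2 has {C, B, F}, leaving only A.
Round 1, table 5: round 1 has {A, E, G, C, D} and table 5 has {A, F}, leaving only B.
Round 1, table 1: round 1 has {A, E, G, C, D, B} and table 1 has {E, D}, leaving only F.
Round 2, table 5: round 2 has {E, C, D, B} and table 5 has {A, B, F}, leaving only G.
Round 2, table 4: round 2 has {E, G, C, D, B} and table 4 has {E, C, D, F}, leaving only A.
Round 2, table 6: round 2 has {A, E, G, C, D, B} and table 6 has {A, G, B}, leaving only F.
Round 3, table 2: round 3 has {A, G, D} and table 2 has {A, C, B, F}, leaving only E.
Round 3, table 5: round 3 has {A, E, G, D} and table 5 has {A, G, B, F}, leaving only C.
Round 3, table 1: round 3 has {A, E, G, C, D} and table 1 has {E, D, F}, leaving only B.
Round 3, table 7: round 3 has {A, E, G, C, D, B} and table 7 has {A, E, C, B}, leaving only F.
Round 4, table 1: round 4 has {A, E, C, B} and table 1 has {E, D, B, F}, leaving only G.
Round 4, table 3: round 4 has {A, E, G, C, B} and table 3 has {E, G, D}, leaving only F.
Round 4, table 7: round 4 has {A, E, G, C, B, F} and table 7 has {A, E, C, B, F}, leaving only D.
Round 6, table 4: round 6 has {B, F} and table 4 has {A, E, C, D, F}, leaving only G.
Round 5, table 4: round 5 has {A, E, F} and table 4 has {A, E, G, C, D, F}, leaving only B.
Round 5 already has {A, E, B, F} and table 3 already has {E, G, D, F}, so round 5, table 3 must be C.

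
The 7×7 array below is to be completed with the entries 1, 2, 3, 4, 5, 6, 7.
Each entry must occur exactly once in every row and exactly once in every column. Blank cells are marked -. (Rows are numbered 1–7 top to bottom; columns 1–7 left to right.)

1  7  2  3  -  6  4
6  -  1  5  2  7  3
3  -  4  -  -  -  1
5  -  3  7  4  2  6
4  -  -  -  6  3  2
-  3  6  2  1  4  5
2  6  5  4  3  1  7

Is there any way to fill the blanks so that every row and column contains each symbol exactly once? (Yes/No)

Yes

No row or column among the givens repeats a symbol, and propagating forced cells runs into no contradiction.
One valid completion exists (for instance, 1 7 2 3 5 6 4 / 6 4 1 5 2 7 3 / 3 2 4 6 7 5 1 / 5 1 3 7 4 2 6 / 4 5 7 1 6 3 2 / 7 3 6 2 1 4 5 / 2 6 5 4 3 1 7).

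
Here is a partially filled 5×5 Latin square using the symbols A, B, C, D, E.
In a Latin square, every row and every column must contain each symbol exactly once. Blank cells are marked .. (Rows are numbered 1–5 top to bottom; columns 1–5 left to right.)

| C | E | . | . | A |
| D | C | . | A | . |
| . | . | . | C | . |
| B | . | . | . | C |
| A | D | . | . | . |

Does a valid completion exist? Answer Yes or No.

No row or column among the givens repeats a symbol, and propagating forced cells runs into no contradiction.
One valid completion exists (for instance, C E D B A / D C B A E / E B A C D / B A E D C / A D C E B).

Yes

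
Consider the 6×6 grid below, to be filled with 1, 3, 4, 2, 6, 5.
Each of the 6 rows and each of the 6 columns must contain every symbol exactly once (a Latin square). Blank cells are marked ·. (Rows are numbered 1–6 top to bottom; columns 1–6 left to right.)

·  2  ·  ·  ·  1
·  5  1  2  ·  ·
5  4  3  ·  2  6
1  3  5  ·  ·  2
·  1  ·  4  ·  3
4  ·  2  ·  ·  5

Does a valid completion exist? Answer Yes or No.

Yes

No row or column among the givens repeats a symbol, and propagating forced cells runs into no contradiction.
One valid completion exists (for instance, 3 2 4 5 6 1 / 6 5 1 2 3 4 / 5 4 3 1 2 6 / 1 3 5 6 4 2 / 2 1 6 4 5 3 / 4 6 2 3 1 5).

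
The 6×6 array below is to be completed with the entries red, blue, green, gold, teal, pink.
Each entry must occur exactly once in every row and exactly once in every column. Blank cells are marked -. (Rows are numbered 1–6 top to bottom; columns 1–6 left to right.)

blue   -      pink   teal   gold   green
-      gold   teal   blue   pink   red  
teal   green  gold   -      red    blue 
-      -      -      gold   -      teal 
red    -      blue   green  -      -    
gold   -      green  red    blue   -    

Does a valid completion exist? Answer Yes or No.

No row or column among the givens repeats a symbol, and propagating forced cells runs into no contradiction.
One valid completion exists (for instance, blue red pink teal gold green / green gold teal blue pink red / teal green gold pink red blue / pink blue red gold green teal / red pink blue green teal gold / gold teal green red blue pink).

Yes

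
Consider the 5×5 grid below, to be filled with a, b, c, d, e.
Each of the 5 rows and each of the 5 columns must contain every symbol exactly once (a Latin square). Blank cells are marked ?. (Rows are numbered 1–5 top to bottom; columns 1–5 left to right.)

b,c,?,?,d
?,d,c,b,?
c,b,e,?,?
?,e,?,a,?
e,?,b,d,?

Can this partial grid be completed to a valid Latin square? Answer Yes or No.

No

Row 3, column 4: row 3 together with column 4 already contain {a, b, c, d, e} — every symbol — so nothing can go there. The grid has no valid completion.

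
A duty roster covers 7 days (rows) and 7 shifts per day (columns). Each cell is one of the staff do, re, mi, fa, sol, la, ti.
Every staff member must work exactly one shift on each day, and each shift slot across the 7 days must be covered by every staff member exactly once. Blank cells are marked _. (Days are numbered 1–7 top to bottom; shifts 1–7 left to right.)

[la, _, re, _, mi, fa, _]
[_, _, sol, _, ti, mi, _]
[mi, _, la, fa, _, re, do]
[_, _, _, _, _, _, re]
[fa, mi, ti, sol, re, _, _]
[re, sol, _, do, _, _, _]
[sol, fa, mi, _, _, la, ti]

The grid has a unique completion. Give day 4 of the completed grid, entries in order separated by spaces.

ti la do mi fa sol re

Day 1, shift 4: day 1 has {re, mi, fa, la} and shift 4 has {do, fa, sol}, leaving only ti.
Day 1, shift 2: day 1 has {re, mi, fa, la, ti} and shift 2 has {mi, fa, sol}, leaving only do.
Day 1, shift 7: day 1 has {do, re, mi, fa, la, ti} and shift 7 has {do, re, ti}, leaving only sol.
Day 2, shift 1: day 2 has {mi, sol, ti} and shift 1 has {re, mi, fa, sol, la}, leaving only do.
Day 4, shift 1: day 4 has {re} and shift 1 has {do, re, mi, fa, sol, la}, leaving only ti.
Day 4, shift 2: day 4 has {re, ti} and shift 2 has {do, mi, fa, sol}, leaving only la.
Day 4, shift 4: day 4 has {re, la, ti} and shift 4 has {do, fa, sol, ti}, leaving only mi.
Day 2, shift 2: day 2 has {do, mi, sol, ti} and shift 2 has {do, mi, fa, sol, la}, leaving only re.
Day 2, shift 4: day 2 has {do, re, mi, sol, ti} and shift 4 has {do, mi, fa, sol, ti}, leaving only la.
Day 2, shift 7: day 2 has {do, re, mi, sol, la, ti} and shift 7 has {do, re, sol, ti}, leaving only fa.
Day 3, shift 2: day 3 has {do, re, mi, fa, la} and shift 2 has {do, re, mi, fa, sol, la}, leaving only ti.
Day 3, shift 5: day 3 has {do, re, mi, fa, la, ti} and shift 5 has {re, mi, ti}, leaving only sol.
Day 5, shift 6: day 5 has {re, mi, fa, sol, ti} and shift 6 has {re, mi, fa, la}, leaving only do.
Day 4, shift 6: day 4 has {re, mi, la, ti} and shift 6 has {do, re, mi, fa, la}, leaving only sol.
Day 5, shift 7: day 5 has {do, re, mi, fa, sol, ti} and shift 7 has {do, re, fa, sol, ti}, leaving only la.
Day 6, shift 3: day 6 has {do, re, sol} and shift 3 has {re, mi, sol, la, ti}, leaving only fa.
Day 4, shift 3: day 4 has {re, mi, sol, la, ti} and shift 3 has {re, mi, fa, sol, la, ti}, leaving only do.
Day 4, shift 5: day 4 has {do, re, mi, sol, la, ti} and shift 5 has {re, mi, sol, ti}, leaving only fa.
So day 4 reads: ti la do mi fa sol re.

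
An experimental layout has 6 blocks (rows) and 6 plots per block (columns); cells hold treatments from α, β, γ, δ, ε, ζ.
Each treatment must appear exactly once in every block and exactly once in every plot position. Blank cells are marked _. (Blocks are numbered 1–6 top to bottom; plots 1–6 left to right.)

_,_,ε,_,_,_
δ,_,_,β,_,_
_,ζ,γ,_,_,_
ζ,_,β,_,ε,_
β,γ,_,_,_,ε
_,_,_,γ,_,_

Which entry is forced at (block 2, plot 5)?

Block 2, plot 5 is narrowed to {α, γ, ζ}.
If it were α, propagating the remaining blanks reaches a contradiction.
If it were ζ, propagating the remaining blanks reaches a contradiction.
So block 2, plot 5 must be γ.

γ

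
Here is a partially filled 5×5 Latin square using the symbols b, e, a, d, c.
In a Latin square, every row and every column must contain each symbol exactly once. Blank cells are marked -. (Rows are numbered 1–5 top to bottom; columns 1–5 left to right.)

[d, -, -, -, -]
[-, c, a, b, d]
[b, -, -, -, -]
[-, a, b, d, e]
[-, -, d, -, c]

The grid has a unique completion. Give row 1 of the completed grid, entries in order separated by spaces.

d e c a b

Row 2, column 1: row 2 has {b, a, d, c} and column 1 has {b, d}, leaving only e.
Row 3, column 5: row 3 has {b} and column 5 has {e, d, c}, leaving only a.
Row 1, column 5: row 1 has {d} and column 5 has {e, a, d, c}, leaving only b.
Row 1, column 2: row 1 has {b, d} and column 2 has {a, c}, leaving only e.
Row 1, column 3: row 1 has {b, e, d} and column 3 has {b, a, d}, leaving only c.
Row 1, column 4: row 1 has {b, e, d, c} and column 4 has {b, d}, leaving only a.
So row 1 reads: d e c a b.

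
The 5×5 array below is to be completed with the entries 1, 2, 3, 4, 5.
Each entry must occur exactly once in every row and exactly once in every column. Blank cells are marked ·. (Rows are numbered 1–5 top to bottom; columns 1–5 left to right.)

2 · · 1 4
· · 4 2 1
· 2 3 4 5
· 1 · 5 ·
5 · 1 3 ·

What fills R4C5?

Row 1, column 3: row 1 has {1, 2, 4} and column 3 has {1, 3, 4}, leaving only 5.
Row 1, column 2: row 1 has {1, 2, 4, 5} and column 2 has {1, 2}, leaving only 3.
Row 2, column 1: row 2 has {1, 2, 4} and column 1 has {2, 5}, leaving only 3.
Row 2, column 2: row 2 has {1, 2, 3, 4} and column 2 has {1, 2, 3}, leaving only 5.
Row 3, column 1: row 3 has {2, 3, 4, 5} and column 1 has {2, 3, 5}, leaving only 1.
Row 4, column 1: row 4 has {1, 5} and column 1 has {1, 2, 3, 5}, leaving only 4.
Row 4, column 3: row 4 has {1, 4, 5} and column 3 has {1, 3, 4, 5}, leaving only 2.
Row 4 already has {1, 2, 4, 5} and column 5 already has {1, 4, 5}, so row 4, column 5 must be 3.

3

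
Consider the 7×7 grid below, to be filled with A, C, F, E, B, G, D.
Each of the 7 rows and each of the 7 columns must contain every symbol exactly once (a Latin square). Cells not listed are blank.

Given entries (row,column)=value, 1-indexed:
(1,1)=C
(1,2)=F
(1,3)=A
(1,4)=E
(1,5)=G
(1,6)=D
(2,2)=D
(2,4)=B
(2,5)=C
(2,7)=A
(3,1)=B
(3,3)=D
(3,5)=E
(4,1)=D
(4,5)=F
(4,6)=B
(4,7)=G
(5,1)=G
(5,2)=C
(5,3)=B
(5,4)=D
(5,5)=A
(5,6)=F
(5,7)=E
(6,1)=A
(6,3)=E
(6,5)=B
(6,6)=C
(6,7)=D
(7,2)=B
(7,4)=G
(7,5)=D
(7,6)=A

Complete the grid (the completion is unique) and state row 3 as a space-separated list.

Row 3, column 6: row 3 has {E, B, D} and column 6 has {A, C, F, B, D}, leaving only G.
Row 3, column 2: row 3 has {E, B, G, D} and column 2 has {C, F, B, D}, leaving only A.
Row 1, column 7: row 1 has {A, C, F, E, G, D} and column 7 has {A, E, G, D}, leaving only B.
Row 2, column 6: row 2 has {A, C, B, D} and column 6 has {A, C, F, B, G, D}, leaving only E.
Row 2, column 1: row 2 has {A, C, E, B, D} and column 1 has {A, C, B, G, D}, leaving only F.
Row 2, column 3: row 2 has {A, C, F, E, B, D} and column 3 has {A, E, B, D}, leaving only G.
Row 4, column 2: row 4 has {F, B, G, D} and column 2 has {A, C, F, B, D}, leaving only E.
Row 4, column 3: row 4 has {F, E, B, G, D} and column 3 has {A, E, B, G, D}, leaving only C.
Row 4, column 4: row 4 has {C, F, E, B, G, D} and column 4 has {E, B, G, D}, leaving only A.
Row 6, column 2: row 6 has {A, C, E, B, D} and column 2 has {A, C, F, E, B, D}, leaving only G.
Row 6, column 4: row 6 has {A, C, E, B, G, D} and column 4 has {A, E, B, G, D}, leaving only F.
Row 3, column 4: row 3 has {A, E, B, G, D} and column 4 has {A, F, E, B, G, D}, leaving only C.
Row 3, column 7: row 3 has {A, C, E, B, G, D} and column 7 has {A, E, B, G, D}, leaving only F.
So row 3 reads: B A D C E G F.

B A D C E G F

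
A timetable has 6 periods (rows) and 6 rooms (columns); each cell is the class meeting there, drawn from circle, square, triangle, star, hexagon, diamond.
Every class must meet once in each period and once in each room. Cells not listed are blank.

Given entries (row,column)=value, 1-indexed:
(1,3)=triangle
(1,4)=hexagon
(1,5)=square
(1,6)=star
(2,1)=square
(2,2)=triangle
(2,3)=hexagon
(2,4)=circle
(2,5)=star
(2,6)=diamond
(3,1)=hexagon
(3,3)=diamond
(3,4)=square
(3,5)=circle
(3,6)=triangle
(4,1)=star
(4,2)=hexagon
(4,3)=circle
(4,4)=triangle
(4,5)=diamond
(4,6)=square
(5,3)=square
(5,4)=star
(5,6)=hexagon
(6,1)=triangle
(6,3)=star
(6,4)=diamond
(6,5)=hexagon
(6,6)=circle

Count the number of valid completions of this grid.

2

Period 1, room 1: eliminating its period and room leaves {circle, diamond}.
Period 1, room 2: eliminating its period and room leaves {circle, diamond}.
Period 3, room 2: eliminating its period and room leaves {star}.
Period 5, room 1: eliminating its period and room leaves {circle, diamond}.
Period 5, room 2: eliminating its period and room leaves {circle, diamond}.
Period 5, room 5: eliminating its period and room leaves {triangle}.
Period 6, room 2: eliminating its period and room leaves {square}.
Enumerating the assignments across these blanks that avoid any period or room repeat gives 2 completions.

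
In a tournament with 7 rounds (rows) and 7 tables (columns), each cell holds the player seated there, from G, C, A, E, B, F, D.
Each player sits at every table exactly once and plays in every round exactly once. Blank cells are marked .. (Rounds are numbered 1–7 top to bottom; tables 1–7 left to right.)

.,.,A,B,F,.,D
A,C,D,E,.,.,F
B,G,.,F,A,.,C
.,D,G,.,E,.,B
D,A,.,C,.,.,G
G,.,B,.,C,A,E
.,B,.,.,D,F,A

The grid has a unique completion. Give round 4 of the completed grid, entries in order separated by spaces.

F D G A E C B

Round 4, table 4: round 4 has {G, E, B, D} and table 4 has {C, E, B, F}, leaving only A.
Round 4, table 6: round 4 has {G, A, E, B, D} and table 6 has {A, F}, leaving only C.
Round 4, table 1: round 4 has {G, C, A, E, B, D} and table 1 has {G, A, B, D}, leaving only F.
So round 4 reads: F D G A E C B.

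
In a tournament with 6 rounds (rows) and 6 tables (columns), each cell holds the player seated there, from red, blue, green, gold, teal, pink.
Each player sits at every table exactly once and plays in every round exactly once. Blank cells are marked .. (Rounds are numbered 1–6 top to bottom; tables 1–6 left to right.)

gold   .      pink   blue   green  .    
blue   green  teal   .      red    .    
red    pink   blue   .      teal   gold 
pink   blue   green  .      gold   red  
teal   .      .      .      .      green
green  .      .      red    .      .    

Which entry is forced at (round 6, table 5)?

Round 1, table 6: round 1 has {blue, green, gold, pink} and table 6 has {red, green, gold}, leaving only teal.
Round 1, table 2: round 1 has {blue, green, gold, teal, pink} and table 2 has {blue, green, pink}, leaving only red.
Round 2, table 6: round 2 has {red, blue, green, teal} and table 6 has {red, green, gold, teal}, leaving only pink.
Round 2, table 4: round 2 has {red, blue, green, teal, pink} and table 4 has {red, blue}, leaving only gold.
Round 3, table 4: round 3 has {red, blue, gold, teal, pink} and table 4 has {red, blue, gold}, leaving only green.
Round 4, table 4: round 4 has {red, blue, green, gold, pink} and table 4 has {red, blue, green, gold}, leaving only teal.
Round 5, table 2: round 5 has {green, teal} and table 2 has {red, blue, green, pink}, leaving only gold.
Round 5, table 3: round 5 has {green, gold, teal} and table 3 has {blue, green, teal, pink}, leaving only red.
Round 5, table 4: round 5 has {red, green, gold, teal} and table 4 has {red, blue, green, gold, teal}, leaving only pink.
Round 5, table 5: round 5 has {red, green, gold, teal, pink} and table 5 has {red, green, gold, teal}, leaving only blue.
Round 6 already has {red, green} and table 5 already has {red, blue, green, gold, teal}, so round 6, table 5 must be pink.

pink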